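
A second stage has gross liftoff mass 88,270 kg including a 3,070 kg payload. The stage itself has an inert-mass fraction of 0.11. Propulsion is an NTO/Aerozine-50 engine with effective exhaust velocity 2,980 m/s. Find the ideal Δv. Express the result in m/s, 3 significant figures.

Δv ≈ 5840 m/s

Stage wet mass = m₀ − payload = 88,270 − 3,070 = 85,200 kg.
Stage dry mass = ε × stage wet mass = 0.11 × 85,200 = 9,372 kg.
Burnout mass m_f = stage dry + payload = 9,372 + 3,070 = 12,442 kg.
Δv = v_e · ln(88,270/12,442) = 2980.0 × ln(7.095) = 2980.0 × 1.9593 ≈ 5839 m/s.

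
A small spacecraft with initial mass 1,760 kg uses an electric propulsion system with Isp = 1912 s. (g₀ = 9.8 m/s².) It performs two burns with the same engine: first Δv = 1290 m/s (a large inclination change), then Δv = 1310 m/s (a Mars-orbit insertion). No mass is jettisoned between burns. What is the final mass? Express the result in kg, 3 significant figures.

final mass ≈ 1530 kg

v_e = Isp · g₀ = 1912 × 9.8 = 18737.6 m/s.
After the first burn: m = 1760 × exp(−1290/18737.6) = 1760 × 0.93347 = 1,642.91 kg.
After the second burn: m = 1,642.91 × exp(−1310/18737.6) = 1,642.91 × 0.93248 = 1,531.98 kg.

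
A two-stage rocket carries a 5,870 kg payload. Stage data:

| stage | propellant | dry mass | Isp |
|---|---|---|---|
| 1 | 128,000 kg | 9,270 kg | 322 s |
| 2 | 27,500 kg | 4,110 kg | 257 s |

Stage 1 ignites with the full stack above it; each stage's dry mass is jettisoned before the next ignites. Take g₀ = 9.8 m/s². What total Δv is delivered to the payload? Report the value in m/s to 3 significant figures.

Δv ≈ 7490 m/s

Ignition mass of stage 1 = 128,000+9,270 + 27,500+4,110 + 5,870 = 174,750 kg.
Stage 1: m₀ = 174,750 kg, m_f = 174,750 − 128,000 = 46,750 kg; Δv = 322×9.8×ln(3.738) = 3155.6×1.3185 ≈ 4161 m/s.
Stage 2: m₀ = 37,480 kg, m_f = 37,480 − 27,500 = 9,980 kg; Δv = 257×9.8×ln(3.756) = 2518.6×1.3232 ≈ 3333 m/s.
Total Δv = 4161 + 3333 = 7494 m/s.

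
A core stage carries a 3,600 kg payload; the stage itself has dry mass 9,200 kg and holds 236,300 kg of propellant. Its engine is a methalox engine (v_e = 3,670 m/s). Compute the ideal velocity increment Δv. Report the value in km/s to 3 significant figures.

m₀ = payload + dry + propellant = 3,600 + 9,200 + 236,300 = 249,100 kg.
m_f = payload + dry = 3,600 + 9,200 = 12,800 kg.
Δv = v_e · ln(m₀/m_f) = 3670.0 × ln(19.46) = 3670.0 × 2.9684 ≈ 10894.1 m/s.

Δv ≈ 10.9 km/s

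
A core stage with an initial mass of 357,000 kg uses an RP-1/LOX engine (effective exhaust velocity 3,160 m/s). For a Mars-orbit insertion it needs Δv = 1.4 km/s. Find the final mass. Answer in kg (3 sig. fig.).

final mass ≈ 229000 kg

By the Tsiolkovsky rocket equation, m₀/m_f = exp(Δv / v_e) = exp(1400 / 3160.0) = exp(0.4430) = 1.5574.
m_f = m₀ / 1.5574 = 357,000 / 1.5574 = 229,228 kg.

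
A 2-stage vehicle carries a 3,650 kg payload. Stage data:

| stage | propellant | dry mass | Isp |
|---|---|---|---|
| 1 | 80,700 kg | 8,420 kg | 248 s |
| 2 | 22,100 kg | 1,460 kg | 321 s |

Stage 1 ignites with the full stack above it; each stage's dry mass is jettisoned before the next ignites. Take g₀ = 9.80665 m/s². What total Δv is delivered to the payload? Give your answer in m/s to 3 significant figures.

Ignition mass of stage 1 = 80,700+8,420 + 22,100+1,460 + 3,650 = 116,330 kg.
Stage 1: m₀ = 116,330 kg, m_f = 116,330 − 80,700 = 35,630 kg; Δv = 248×9.80665×ln(3.265) = 2432.0×1.1832 ≈ 2878 m/s.
Stage 2: m₀ = 27,210 kg, m_f = 27,210 − 22,100 = 5,110 kg; Δv = 321×9.80665×ln(5.325) = 3147.9×1.6724 ≈ 5265 m/s.
Total Δv = 2878 + 5265 = 8143 m/s.

Δv ≈ 8140 m/s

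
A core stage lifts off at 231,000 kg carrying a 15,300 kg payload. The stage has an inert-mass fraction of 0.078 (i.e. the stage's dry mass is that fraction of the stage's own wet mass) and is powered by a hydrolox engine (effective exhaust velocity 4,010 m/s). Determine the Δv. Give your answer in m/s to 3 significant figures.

Δv ≈ 7910 m/s

Stage wet mass = m₀ − payload = 231,000 − 15,300 = 215,700 kg.
Stage dry mass = ε × stage wet mass = 0.078 × 215,700 = 16,824.6 kg.
Burnout mass m_f = stage dry + payload = 16,824.6 + 15,300 = 32,124.6 kg.
Δv = v_e · ln(231,000/32,124.6) = 4010.0 × ln(7.191) = 4010.0 × 1.9728 ≈ 7911 m/s.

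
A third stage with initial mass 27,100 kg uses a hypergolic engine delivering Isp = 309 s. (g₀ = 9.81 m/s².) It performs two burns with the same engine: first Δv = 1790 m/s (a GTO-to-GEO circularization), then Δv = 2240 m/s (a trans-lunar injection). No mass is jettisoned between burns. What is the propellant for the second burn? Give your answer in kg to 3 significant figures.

v_e = Isp · g₀ = 309 × 9.81 = 3031.3 m/s.
After the first burn: m = 27100 × exp(−1790/3031.3) = 27100 × 0.55405 = 15,014.8 kg.
After the second burn: m = 15,014.8 × exp(−2240/3031.3) = 15,014.8 × 0.47761 = 7,171.22 kg.
Second-burn propellant = 15,014.8 − 7,171.22 = 7,843.58 kg.

propellant for the second burn ≈ 7840 kg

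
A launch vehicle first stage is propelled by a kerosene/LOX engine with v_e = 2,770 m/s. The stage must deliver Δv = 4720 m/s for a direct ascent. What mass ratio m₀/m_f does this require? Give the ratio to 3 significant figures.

By the Tsiolkovsky rocket equation, m₀/m_f = exp(Δv / v_e) = exp(4720 / 2770.0) = exp(1.7040) = 5.4957.

mass ratio ≈ 5.50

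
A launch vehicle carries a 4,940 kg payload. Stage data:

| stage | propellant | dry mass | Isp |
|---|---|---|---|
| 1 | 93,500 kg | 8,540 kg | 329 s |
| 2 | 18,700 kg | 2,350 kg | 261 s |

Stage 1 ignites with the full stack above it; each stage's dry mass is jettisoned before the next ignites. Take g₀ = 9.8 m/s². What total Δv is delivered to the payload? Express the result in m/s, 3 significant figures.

Δv ≈ 7480 m/s

Ignition mass of stage 1 = 93,500+8,540 + 18,700+2,350 + 4,940 = 128,030 kg.
Stage 1: m₀ = 128,030 kg, m_f = 128,030 − 93,500 = 34,530 kg; Δv = 329×9.8×ln(3.708) = 3224.2×1.3104 ≈ 4225 m/s.
Stage 2: m₀ = 25,990 kg, m_f = 25,990 − 18,700 = 7,290 kg; Δv = 261×9.8×ln(3.565) = 2557.8×1.2712 ≈ 3251 m/s.
Total Δv = 4225 + 3251 = 7476 m/s.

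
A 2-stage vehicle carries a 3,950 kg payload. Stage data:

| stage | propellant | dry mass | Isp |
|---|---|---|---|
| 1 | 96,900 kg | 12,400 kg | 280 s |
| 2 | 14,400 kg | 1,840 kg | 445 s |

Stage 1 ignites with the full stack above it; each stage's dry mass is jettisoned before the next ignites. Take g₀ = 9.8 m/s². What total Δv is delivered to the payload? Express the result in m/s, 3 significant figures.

Δv ≈ 9230 m/s

Ignition mass of stage 1 = 96,900+12,400 + 14,400+1,840 + 3,950 = 129,490 kg.
Stage 1: m₀ = 129,490 kg, m_f = 129,490 − 96,900 = 32,590 kg; Δv = 280×9.8×ln(3.973) = 2744.0×1.3796 ≈ 3786 m/s.
Stage 2: m₀ = 20,190 kg, m_f = 20,190 − 14,400 = 5,790 kg; Δv = 445×9.8×ln(3.487) = 4361.0×1.2491 ≈ 5447 m/s.
Total Δv = 3786 + 5447 = 9233 m/s.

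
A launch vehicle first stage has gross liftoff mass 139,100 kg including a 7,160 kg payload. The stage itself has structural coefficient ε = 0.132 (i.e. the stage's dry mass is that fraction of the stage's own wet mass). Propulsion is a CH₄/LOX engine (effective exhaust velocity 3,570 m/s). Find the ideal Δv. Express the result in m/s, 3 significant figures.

Δv ≈ 6190 m/s

Stage wet mass = m₀ − payload = 139,100 − 7,160 = 131,940 kg.
Stage dry mass = ε × stage wet mass = 0.132 × 131,940 = 17,416.1 kg.
Burnout mass m_f = stage dry + payload = 17,416.1 + 7,160 = 24,576.1 kg.
By the Tsiolkovsky rocket equation, Δv = v_e · ln(139,100/24,576.1) = 3570.0 × ln(5.66) = 3570.0 × 1.7334 ≈ 6188 m/s.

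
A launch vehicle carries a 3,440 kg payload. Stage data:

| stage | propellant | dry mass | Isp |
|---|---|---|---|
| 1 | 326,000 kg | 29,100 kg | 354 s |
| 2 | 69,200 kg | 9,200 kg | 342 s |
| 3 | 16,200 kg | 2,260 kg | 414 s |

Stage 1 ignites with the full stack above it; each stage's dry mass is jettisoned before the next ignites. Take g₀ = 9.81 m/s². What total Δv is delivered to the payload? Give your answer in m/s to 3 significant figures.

Ignition mass of stage 1 = 326,000+29,100 + 69,200+9,200 + 16,200+2,260 + 3,440 = 455,400 kg.
Stage 1: m₀ = 455,400 kg, m_f = 455,400 − 326,000 = 129,400 kg; Δv = 354×9.81×ln(3.519) = 3472.7×1.2583 ≈ 4370 m/s.
Stage 2: m₀ = 100,300 kg, m_f = 100,300 − 69,200 = 31,100 kg; Δv = 342×9.81×ln(3.225) = 3355.0×1.1710 ≈ 3929 m/s.
Stage 3: m₀ = 21,900 kg, m_f = 21,900 − 16,200 = 5,700 kg; Δv = 414×9.81×ln(3.842) = 4061.3×1.3460 ≈ 5467 m/s.
Total Δv = 4370 + 3929 + 5467 = 13766 m/s.

Δv ≈ 13800 m/s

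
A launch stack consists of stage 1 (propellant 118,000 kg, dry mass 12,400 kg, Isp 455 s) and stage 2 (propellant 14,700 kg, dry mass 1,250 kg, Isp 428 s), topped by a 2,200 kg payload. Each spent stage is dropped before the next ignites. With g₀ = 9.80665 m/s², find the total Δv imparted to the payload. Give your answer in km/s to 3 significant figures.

Δv ≈ 14.0 km/s

Ignition mass of stage 1 = 118,000+12,400 + 14,700+1,250 + 2,200 = 148,550 kg.
Stage 1: m₀ = 148,550 kg, m_f = 148,550 − 118,000 = 30,550 kg; Δv = 455×9.80665×ln(4.863) = 4462.0×1.5816 ≈ 7057 m/s.
Stage 2: m₀ = 18,150 kg, m_f = 18,150 − 14,700 = 3,450 kg; Δv = 428×9.80665×ln(5.261) = 4197.2×1.6603 ≈ 6969 m/s.
Total Δv = 7057 + 6969 = 14026 m/s.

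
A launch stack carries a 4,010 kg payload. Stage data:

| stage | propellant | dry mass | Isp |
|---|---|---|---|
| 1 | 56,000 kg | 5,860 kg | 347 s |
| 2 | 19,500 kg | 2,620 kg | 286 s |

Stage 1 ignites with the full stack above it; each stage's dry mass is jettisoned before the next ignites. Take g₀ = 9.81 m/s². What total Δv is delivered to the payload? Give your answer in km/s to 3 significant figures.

Ignition mass of stage 1 = 56,000+5,860 + 19,500+2,620 + 4,010 = 87,990 kg.
Stage 1: m₀ = 87,990 kg, m_f = 87,990 − 56,000 = 31,990 kg; Δv = 347×9.81×ln(2.751) = 3404.1×1.0118 ≈ 3444 m/s.
Stage 2: m₀ = 26,130 kg, m_f = 26,130 − 19,500 = 6,630 kg; Δv = 286×9.81×ln(3.941) = 2805.7×1.3715 ≈ 3848 m/s.
Total Δv = 3444 + 3848 = 7292 m/s.

Δv ≈ 7.29 km/s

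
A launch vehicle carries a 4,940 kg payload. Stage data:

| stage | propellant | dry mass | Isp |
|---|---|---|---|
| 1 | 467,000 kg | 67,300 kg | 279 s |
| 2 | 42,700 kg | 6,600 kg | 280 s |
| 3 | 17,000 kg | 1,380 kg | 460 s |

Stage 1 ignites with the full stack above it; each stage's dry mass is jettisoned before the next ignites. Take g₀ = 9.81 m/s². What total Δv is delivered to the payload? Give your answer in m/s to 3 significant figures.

Δv ≈ 12300 m/s

Ignition mass of stage 1 = 467,000+67,300 + 42,700+6,600 + 17,000+1,380 + 4,940 = 606,920 kg.
Stage 1: m₀ = 606,920 kg, m_f = 606,920 − 467,000 = 139,920 kg; Δv = 279×9.81×ln(4.338) = 2737.0×1.4673 ≈ 4016 m/s.
Stage 2: m₀ = 72,620 kg, m_f = 72,620 − 42,700 = 29,920 kg; Δv = 280×9.81×ln(2.427) = 2746.8×0.8867 ≈ 2436 m/s.
Stage 3: m₀ = 23,320 kg, m_f = 23,320 − 17,000 = 6,320 kg; Δv = 460×9.81×ln(3.69) = 4512.6×1.3056 ≈ 5892 m/s.
Total Δv = 4016 + 2436 + 5892 = 12344 m/s.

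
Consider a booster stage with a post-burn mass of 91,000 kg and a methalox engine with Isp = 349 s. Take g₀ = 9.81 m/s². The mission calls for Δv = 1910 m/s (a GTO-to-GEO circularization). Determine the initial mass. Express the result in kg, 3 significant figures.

initial mass ≈ 159000 kg

v_e = Isp · g₀ = 349 × 9.81 = 3423.7 m/s.
m₀/m_f = exp(Δv / v_e) = exp(1910 / 3423.7) = exp(0.5579) = 1.7470.
m₀ = m_f × 1.7470 = 91,000 × 1.7470 = 158,977 kg.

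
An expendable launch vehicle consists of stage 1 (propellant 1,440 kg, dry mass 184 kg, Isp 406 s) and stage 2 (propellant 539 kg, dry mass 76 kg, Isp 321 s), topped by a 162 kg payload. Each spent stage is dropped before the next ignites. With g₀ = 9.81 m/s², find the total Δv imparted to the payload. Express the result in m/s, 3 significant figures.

Δv ≈ 7370 m/s

Ignition mass of stage 1 = 1,440+184 + 539+76 + 162 = 2,401 kg.
Stage 1: m₀ = 2,401 kg, m_f = 2,401 − 1,440 = 961 kg; Δv = 406×9.81×ln(2.498) = 3982.9×0.9157 ≈ 3647 m/s.
Stage 2: m₀ = 777 kg, m_f = 777 − 539 = 238 kg; Δv = 321×9.81×ln(3.265) = 3149.0×1.1832 ≈ 3726 m/s.
Total Δv = 3647 + 3726 = 7373 m/s.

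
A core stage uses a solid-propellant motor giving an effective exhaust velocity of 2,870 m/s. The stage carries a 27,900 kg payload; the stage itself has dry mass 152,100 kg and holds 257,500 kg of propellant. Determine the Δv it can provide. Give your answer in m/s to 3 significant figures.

m₀ = payload + dry + propellant = 27,900 + 152,100 + 257,500 = 437,500 kg.
m_f = payload + dry = 27,900 + 152,100 = 180,000 kg.
From the ideal rocket equation, Δv = v_e · ln(m₀/m_f) = 2870.0 × ln(2.431) = 2870.0 × 0.8881 ≈ 2548.9 m/s.

Δv ≈ 2550 m/s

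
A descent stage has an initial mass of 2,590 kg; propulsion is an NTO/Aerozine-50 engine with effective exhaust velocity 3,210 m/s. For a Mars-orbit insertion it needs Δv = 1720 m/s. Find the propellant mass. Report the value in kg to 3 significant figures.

propellant mass ≈ 1070 kg

m₀/m_f = exp(Δv / v_e) = exp(1720 / 3210.0) = exp(0.5358) = 1.7089.
m_f = 2,590 / 1.7089 = 1,515.59 kg, so propellant = m₀ − m_f = 2,590 − 1,515.59 = 1,074.41 kg.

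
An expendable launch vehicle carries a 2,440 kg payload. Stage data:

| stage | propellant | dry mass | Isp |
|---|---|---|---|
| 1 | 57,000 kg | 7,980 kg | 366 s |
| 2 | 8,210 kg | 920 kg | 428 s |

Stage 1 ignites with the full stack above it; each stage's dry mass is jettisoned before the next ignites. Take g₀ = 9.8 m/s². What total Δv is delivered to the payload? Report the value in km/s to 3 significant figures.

Ignition mass of stage 1 = 57,000+7,980 + 8,210+920 + 2,440 = 76,550 kg.
Stage 1: m₀ = 76,550 kg, m_f = 76,550 − 57,000 = 19,550 kg; Δv = 366×9.8×ln(3.916) = 3586.8×1.3650 ≈ 4896 m/s.
Stage 2: m₀ = 11,570 kg, m_f = 11,570 − 8,210 = 3,360 kg; Δv = 428×9.8×ln(3.443) = 4194.4×1.2365 ≈ 5186 m/s.
Total Δv = 4896 + 5186 = 10082 m/s.

Δv ≈ 10.1 km/s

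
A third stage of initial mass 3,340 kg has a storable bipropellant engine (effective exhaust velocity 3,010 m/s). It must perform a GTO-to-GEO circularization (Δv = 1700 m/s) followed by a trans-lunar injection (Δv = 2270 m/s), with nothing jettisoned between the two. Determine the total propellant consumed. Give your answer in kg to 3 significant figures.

After the first burn: m = 3340 × exp(−1700/3010.0) = 3340 × 0.56848 = 1,898.72 kg.
After the second burn: m = 1,898.72 × exp(−2270/3010.0) = 1,898.72 × 0.47041 = 893.177 kg.
Total propellant = m₀ − m_final = 3340 − 893.177 = 2,446.823 kg.

total propellant consumed ≈ 2450 kg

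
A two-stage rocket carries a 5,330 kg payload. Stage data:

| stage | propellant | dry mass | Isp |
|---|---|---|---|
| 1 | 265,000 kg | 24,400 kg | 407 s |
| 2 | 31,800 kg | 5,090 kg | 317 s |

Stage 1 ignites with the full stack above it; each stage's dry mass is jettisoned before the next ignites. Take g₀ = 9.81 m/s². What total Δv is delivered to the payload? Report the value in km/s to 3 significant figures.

Ignition mass of stage 1 = 265,000+24,400 + 31,800+5,090 + 5,330 = 331,620 kg.
Stage 1: m₀ = 331,620 kg, m_f = 331,620 − 265,000 = 66,620 kg; Δv = 407×9.81×ln(4.978) = 3992.7×1.6050 ≈ 6408 m/s.
Stage 2: m₀ = 42,220 kg, m_f = 42,220 − 31,800 = 10,420 kg; Δv = 317×9.81×ln(4.052) = 3109.8×1.3992 ≈ 4351 m/s.
Total Δv = 6408 + 4351 = 10759 m/s.

Δv ≈ 10.8 km/s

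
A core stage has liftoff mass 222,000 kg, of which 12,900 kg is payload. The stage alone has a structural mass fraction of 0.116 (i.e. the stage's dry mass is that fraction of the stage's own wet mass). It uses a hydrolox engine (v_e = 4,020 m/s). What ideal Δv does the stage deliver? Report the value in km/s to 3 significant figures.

Δv ≈ 7.19 km/s

Stage wet mass = m₀ − payload = 222,000 − 12,900 = 209,100 kg.
Stage dry mass = ε × stage wet mass = 0.116 × 209,100 = 24,255.6 kg.
Burnout mass m_f = stage dry + payload = 24,255.6 + 12,900 = 37,155.6 kg.
By the Tsiolkovsky rocket equation, Δv = v_e · ln(222,000/37,155.6) = 4020.0 × ln(5.975) = 4020.0 × 1.7876 ≈ 7186 m/s.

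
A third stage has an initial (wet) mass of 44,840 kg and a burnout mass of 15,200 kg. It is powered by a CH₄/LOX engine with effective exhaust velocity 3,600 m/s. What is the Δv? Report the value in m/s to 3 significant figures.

Δv ≈ 3890 m/s

Δv = v_e · ln(m₀/m_f) = 3600.0 × ln(2.95) = 3600.0 × 1.0818 ≈ 3894.5 m/s.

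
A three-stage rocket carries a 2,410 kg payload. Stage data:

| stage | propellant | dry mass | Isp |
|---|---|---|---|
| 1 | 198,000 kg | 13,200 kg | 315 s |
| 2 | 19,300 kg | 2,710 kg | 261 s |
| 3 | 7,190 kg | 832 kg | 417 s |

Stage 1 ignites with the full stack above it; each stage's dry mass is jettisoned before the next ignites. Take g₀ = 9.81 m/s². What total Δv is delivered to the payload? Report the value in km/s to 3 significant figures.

Δv ≈ 12.3 km/s

Ignition mass of stage 1 = 198,000+13,200 + 19,300+2,710 + 7,190+832 + 2,410 = 243,642 kg.
Stage 1: m₀ = 243,642 kg, m_f = 243,642 − 198,000 = 45,642 kg; Δv = 315×9.81×ln(5.338) = 3090.2×1.6749 ≈ 5176 m/s.
Stage 2: m₀ = 32,442 kg, m_f = 32,442 − 19,300 = 13,142 kg; Δv = 261×9.81×ln(2.469) = 2560.4×0.9036 ≈ 2314 m/s.
Stage 3: m₀ = 10,432 kg, m_f = 10,432 − 7,190 = 3,242 kg; Δv = 417×9.81×ln(3.218) = 4090.8×1.1687 ≈ 4781 m/s.
Total Δv = 5176 + 2314 + 4781 = 12271 m/s.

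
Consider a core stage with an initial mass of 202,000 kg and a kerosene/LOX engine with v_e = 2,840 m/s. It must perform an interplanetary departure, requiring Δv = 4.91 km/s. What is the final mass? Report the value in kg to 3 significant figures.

From the ideal rocket equation, m₀/m_f = exp(Δv / v_e) = exp(4910 / 2840.0) = exp(1.7289) = 5.6343.
m_f = m₀ / 5.6343 = 202,000 / 5.6343 = 35,851.8 kg.

final mass ≈ 35900 kg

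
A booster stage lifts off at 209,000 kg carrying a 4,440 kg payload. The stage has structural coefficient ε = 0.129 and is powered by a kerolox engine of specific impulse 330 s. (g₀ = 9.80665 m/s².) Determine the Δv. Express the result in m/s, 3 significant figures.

Δv ≈ 6190 m/s

Stage wet mass = m₀ − payload = 209,000 − 4,440 = 204,560 kg.
Stage dry mass = ε × stage wet mass = 0.129 × 204,560 = 26,388.2 kg.
Burnout mass m_f = stage dry + payload = 26,388.2 + 4,440 = 30,828.2 kg.
v_e = Isp · g₀ = 330 × 9.80665 = 3236.2 m/s.
Rocket equation: Δv = v_e · ln(209,000/30,828.2) = 3236.2 × ln(6.78) = 3236.2 × 1.9139 ≈ 6194 m/s.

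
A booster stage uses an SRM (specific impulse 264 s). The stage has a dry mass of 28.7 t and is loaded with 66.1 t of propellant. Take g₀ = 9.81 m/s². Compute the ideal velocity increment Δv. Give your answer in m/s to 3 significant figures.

Δv ≈ 3090 m/s

v_e = Isp · g₀ = 264 × 9.81 = 2589.8 m/s.
m₀ = m_dry + m_prop = 28.7 + 66.1 = 94.8 t.
By the Tsiolkovsky rocket equation, Δv = v_e · ln(m₀/m_f) = 2589.8 × ln(3.303) = 2589.8 × 1.1949 ≈ 3094.5 m/s.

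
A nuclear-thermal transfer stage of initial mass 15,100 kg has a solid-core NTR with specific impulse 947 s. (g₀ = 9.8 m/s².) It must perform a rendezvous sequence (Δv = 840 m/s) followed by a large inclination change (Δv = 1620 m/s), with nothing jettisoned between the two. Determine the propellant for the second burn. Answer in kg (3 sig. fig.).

propellant for the second burn ≈ 2210 kg

v_e = Isp · g₀ = 947 × 9.8 = 9280.6 m/s.
After the first burn: m = 15100 × exp(−840/9280.6) = 15100 × 0.91346 = 13,793.2 kg.
After the second burn: m = 13,793.2 × exp(−1620/9280.6) = 13,793.2 × 0.83983 = 11,583.9 kg.
Second-burn propellant = 13,793.2 − 11,583.9 = 2,209.3 kg.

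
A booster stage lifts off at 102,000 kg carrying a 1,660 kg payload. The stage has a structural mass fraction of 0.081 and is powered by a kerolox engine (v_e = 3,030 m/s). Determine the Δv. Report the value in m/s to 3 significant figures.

Δv ≈ 7100 m/s

Stage wet mass = m₀ − payload = 102,000 − 1,660 = 100,340 kg.
Stage dry mass = ε × stage wet mass = 0.081 × 100,340 = 8,127.54 kg.
Burnout mass m_f = stage dry + payload = 8,127.54 + 1,660 = 9,787.54 kg.
Rocket equation: Δv = v_e · ln(102,000/9,787.54) = 3030.0 × ln(10.42) = 3030.0 × 2.3439 ≈ 7102 m/s.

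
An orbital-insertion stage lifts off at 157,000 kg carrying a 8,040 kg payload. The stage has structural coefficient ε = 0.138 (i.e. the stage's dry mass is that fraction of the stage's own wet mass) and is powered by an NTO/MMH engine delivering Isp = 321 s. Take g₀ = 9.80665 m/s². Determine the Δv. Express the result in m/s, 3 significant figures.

Δv ≈ 5360 m/s

Stage wet mass = m₀ − payload = 157,000 − 8,040 = 148,960 kg.
Stage dry mass = ε × stage wet mass = 0.138 × 148,960 = 20,556.5 kg.
Burnout mass m_f = stage dry + payload = 20,556.5 + 8,040 = 28,596.5 kg.
v_e = Isp · g₀ = 321 × 9.80665 = 3147.9 m/s.
Δv = v_e · ln(157,000/28,596.5) = 3147.9 × ln(5.49) = 3147.9 × 1.7030 ≈ 5361 m/s.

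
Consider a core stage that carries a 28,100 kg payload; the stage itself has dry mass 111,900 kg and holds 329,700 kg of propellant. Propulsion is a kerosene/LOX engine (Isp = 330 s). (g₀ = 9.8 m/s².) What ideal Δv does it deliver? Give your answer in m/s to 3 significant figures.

v_e = Isp · g₀ = 330 × 9.8 = 3234.0 m/s.
m₀ = payload + dry + propellant = 28,100 + 111,900 + 329,700 = 469,700 kg.
m_f = payload + dry = 28,100 + 111,900 = 140,000 kg.
Δv = v_e · ln(m₀/m_f) = 3234.0 × ln(3.355) = 3234.0 × 1.2105 ≈ 3914.6 m/s.

Δv ≈ 3910 m/s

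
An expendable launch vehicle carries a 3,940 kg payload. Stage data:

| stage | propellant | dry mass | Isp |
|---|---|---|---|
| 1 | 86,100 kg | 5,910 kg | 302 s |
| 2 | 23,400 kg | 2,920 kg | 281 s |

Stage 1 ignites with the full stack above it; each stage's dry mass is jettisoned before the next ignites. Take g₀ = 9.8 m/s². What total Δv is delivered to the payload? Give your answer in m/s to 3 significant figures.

Ignition mass of stage 1 = 86,100+5,910 + 23,400+2,920 + 3,940 = 122,270 kg.
Stage 1: m₀ = 122,270 kg, m_f = 122,270 − 86,100 = 36,170 kg; Δv = 302×9.8×ln(3.38) = 2959.6×1.2180 ≈ 3605 m/s.
Stage 2: m₀ = 30,260 kg, m_f = 30,260 − 23,400 = 6,860 kg; Δv = 281×9.8×ln(4.411) = 2753.8×1.4841 ≈ 4087 m/s.
Total Δv = 3605 + 4087 = 7692 m/s.

Δv ≈ 7690 m/s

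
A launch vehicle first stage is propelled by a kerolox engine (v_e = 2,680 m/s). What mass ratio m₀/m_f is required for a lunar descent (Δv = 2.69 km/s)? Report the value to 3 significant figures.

Using Δv = v_e ln(m₀/m_f): m₀/m_f = exp(Δv / v_e) = exp(2690 / 2680.0) = exp(1.0037) = 2.7284.

mass ratio ≈ 2.73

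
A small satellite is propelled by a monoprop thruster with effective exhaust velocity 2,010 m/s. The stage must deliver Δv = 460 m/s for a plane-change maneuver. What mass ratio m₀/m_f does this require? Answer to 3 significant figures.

mass ratio ≈ 1.26

From the ideal rocket equation, m₀/m_f = exp(Δv / v_e) = exp(460 / 2010.0) = exp(0.2289) = 1.2572.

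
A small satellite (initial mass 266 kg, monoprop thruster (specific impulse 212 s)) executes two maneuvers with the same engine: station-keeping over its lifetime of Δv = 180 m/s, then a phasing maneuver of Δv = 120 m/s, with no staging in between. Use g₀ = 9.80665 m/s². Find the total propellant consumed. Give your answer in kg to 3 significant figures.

total propellant consumed ≈ 35.7 kg

v_e = Isp · g₀ = 212 × 9.80665 = 2079.0 m/s.
After the first burn: m = 266 × exp(−180/2079.0) = 266 × 0.91706 = 243.938 kg.
After the second burn: m = 243.938 × exp(−120/2079.0) = 243.938 × 0.94391 = 230.256 kg.
Total propellant = m₀ − m_final = 266 − 230.256 = 35.744 kg.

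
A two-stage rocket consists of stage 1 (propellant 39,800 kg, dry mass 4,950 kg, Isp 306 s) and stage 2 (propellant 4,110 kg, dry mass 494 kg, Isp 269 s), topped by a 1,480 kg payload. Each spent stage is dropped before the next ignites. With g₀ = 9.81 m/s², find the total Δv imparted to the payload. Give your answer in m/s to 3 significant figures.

Ignition mass of stage 1 = 39,800+4,950 + 4,110+494 + 1,480 = 50,834 kg.
Stage 1: m₀ = 50,834 kg, m_f = 50,834 − 39,800 = 11,034 kg; Δv = 306×9.81×ln(4.607) = 3001.9×1.5276 ≈ 4586 m/s.
Stage 2: m₀ = 6,084 kg, m_f = 6,084 − 4,110 = 1,974 kg; Δv = 269×9.81×ln(3.082) = 2638.9×1.1256 ≈ 2970 m/s.
Total Δv = 4586 + 2970 = 7556 m/s.

Δv ≈ 7560 m/s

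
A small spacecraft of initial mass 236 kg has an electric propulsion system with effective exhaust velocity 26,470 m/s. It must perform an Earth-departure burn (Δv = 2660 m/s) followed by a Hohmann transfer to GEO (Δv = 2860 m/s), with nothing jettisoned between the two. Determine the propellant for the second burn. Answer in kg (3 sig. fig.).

propellant for the second burn ≈ 21.9 kg

After the first burn: m = 236 × exp(−2660/26470.0) = 236 × 0.90439 = 213.436 kg.
After the second burn: m = 213.436 × exp(−2860/26470.0) = 213.436 × 0.89759 = 191.578 kg.
Second-burn propellant = 213.436 − 191.578 = 21.858 kg.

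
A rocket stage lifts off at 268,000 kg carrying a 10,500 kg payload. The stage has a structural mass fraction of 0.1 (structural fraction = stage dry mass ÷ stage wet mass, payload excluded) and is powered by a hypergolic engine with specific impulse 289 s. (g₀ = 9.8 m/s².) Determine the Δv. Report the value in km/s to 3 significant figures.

Stage wet mass = m₀ − payload = 268,000 − 10,500 = 257,500 kg.
Stage dry mass = ε × stage wet mass = 0.1 × 257,500 = 25,750 kg.
Burnout mass m_f = stage dry + payload = 25,750 + 10,500 = 36,250 kg.
v_e = Isp · g₀ = 289 × 9.8 = 2832.2 m/s.
Using Δv = v_e ln(m₀/m_f): Δv = v_e · ln(268,000/36,250) = 2832.2 × ln(7.393) = 2832.2 × 2.0005 ≈ 5666 m/s.

Δv ≈ 5.67 km/s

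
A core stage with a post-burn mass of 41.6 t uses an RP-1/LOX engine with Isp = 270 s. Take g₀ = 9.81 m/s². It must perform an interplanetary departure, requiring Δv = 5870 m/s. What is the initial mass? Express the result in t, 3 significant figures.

initial mass ≈ 382 t

v_e = Isp · g₀ = 270 × 9.81 = 2648.7 m/s.
By the Tsiolkovsky rocket equation, m₀/m_f = exp(Δv / v_e) = exp(5870 / 2648.7) = exp(2.2162) = 9.1722.
m₀ = m_f × 9.1722 = 41.6 × 9.1722 = 381.564 t.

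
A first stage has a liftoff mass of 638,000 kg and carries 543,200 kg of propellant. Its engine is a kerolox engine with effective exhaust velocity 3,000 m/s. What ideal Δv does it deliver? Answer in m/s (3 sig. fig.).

Δv ≈ 5720 m/s

m_f = m₀ − m_prop = 638,000 − 543,200 = 94,800 kg.
Δv = v_e · ln(m₀/m_f) = 3000.0 × ln(6.73) = 3000.0 × 1.9066 ≈ 5719.7 m/s.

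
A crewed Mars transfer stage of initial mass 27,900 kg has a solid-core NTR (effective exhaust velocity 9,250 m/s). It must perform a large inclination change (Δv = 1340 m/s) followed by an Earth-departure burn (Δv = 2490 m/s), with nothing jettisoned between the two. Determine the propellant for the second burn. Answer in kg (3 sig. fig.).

After the first burn: m = 27900 × exp(−1340/9250.0) = 27900 × 0.86514 = 24,137.4 kg.
After the second burn: m = 24,137.4 × exp(−2490/9250.0) = 24,137.4 × 0.76400 = 18,441 kg.
Second-burn propellant = 24,137.4 − 18,441 = 5,696.4 kg.

propellant for the second burn ≈ 5700 kg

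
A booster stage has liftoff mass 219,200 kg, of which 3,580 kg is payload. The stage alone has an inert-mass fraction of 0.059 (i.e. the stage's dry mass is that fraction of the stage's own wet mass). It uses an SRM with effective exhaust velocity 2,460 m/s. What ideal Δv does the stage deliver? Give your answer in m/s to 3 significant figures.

Stage wet mass = m₀ − payload = 219,200 − 3,580 = 215,620 kg.
Stage dry mass = ε × stage wet mass = 0.059 × 215,620 = 12,721.6 kg.
Burnout mass m_f = stage dry + payload = 12,721.6 + 3,580 = 16,301.6 kg.
Using Δv = v_e ln(m₀/m_f): Δv = v_e · ln(219,200/16,301.6) = 2460.0 × ln(13.45) = 2460.0 × 2.5987 ≈ 6393 m/s.

Δv ≈ 6390 m/s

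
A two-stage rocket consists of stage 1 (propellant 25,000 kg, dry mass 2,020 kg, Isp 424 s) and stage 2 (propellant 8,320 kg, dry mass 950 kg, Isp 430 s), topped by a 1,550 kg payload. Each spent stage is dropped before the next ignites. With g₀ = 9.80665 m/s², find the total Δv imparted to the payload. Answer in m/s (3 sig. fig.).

Ignition mass of stage 1 = 25,000+2,020 + 8,320+950 + 1,550 = 37,840 kg.
Stage 1: m₀ = 37,840 kg, m_f = 37,840 − 25,000 = 12,840 kg; Δv = 424×9.80665×ln(2.947) = 4158.0×1.0808 ≈ 4494 m/s.
Stage 2: m₀ = 10,820 kg, m_f = 10,820 − 8,320 = 2,500 kg; Δv = 430×9.80665×ln(4.328) = 4216.9×1.4651 ≈ 6178 m/s.
Total Δv = 4494 + 6178 = 10672 m/s.

Δv ≈ 10700 m/s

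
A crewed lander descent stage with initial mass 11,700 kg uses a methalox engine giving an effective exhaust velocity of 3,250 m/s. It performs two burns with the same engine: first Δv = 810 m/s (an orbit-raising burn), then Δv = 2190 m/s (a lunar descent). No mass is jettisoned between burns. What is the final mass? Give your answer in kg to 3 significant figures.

final mass ≈ 4650 kg

After the first burn: m = 11700 × exp(−810/3250.0) = 11700 × 0.77940 = 9,118.98 kg.
After the second burn: m = 9,118.98 × exp(−2190/3250.0) = 9,118.98 × 0.50974 = 4,648.31 kg.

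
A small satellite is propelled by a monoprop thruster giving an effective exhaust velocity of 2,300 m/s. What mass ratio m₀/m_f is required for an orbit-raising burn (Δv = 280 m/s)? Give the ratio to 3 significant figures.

mass ratio ≈ 1.13

Rocket equation: m₀/m_f = exp(Δv / v_e) = exp(280 / 2300.0) = exp(0.1217) = 1.1295.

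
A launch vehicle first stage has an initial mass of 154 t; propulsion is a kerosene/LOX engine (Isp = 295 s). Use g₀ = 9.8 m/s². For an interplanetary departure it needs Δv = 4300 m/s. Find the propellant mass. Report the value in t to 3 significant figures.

v_e = Isp · g₀ = 295 × 9.8 = 2891.0 m/s.
By the Tsiolkovsky rocket equation, m₀/m_f = exp(Δv / v_e) = exp(4300 / 2891.0) = exp(1.4874) = 4.4255.
m_f = 154 / 4.4255 = 34.7983 t, so propellant = m₀ − m_f = 154 − 34.7983 = 119.2017 t.

propellant mass ≈ 119 t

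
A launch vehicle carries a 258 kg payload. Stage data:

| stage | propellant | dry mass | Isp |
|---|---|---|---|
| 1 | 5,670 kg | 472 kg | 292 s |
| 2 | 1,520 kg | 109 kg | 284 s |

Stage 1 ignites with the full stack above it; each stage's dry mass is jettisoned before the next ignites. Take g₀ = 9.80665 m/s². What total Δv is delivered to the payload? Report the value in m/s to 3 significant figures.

Δv ≈ 8070 m/s

Ignition mass of stage 1 = 5,670+472 + 1,520+109 + 258 = 8,029 kg.
Stage 1: m₀ = 8,029 kg, m_f = 8,029 − 5,670 = 2,359 kg; Δv = 292×9.80665×ln(3.404) = 2863.5×1.2248 ≈ 3507 m/s.
Stage 2: m₀ = 1,887 kg, m_f = 1,887 − 1,520 = 367 kg; Δv = 284×9.80665×ln(5.142) = 2785.1×1.6374 ≈ 4560 m/s.
Total Δv = 3507 + 4560 = 8067 m/s.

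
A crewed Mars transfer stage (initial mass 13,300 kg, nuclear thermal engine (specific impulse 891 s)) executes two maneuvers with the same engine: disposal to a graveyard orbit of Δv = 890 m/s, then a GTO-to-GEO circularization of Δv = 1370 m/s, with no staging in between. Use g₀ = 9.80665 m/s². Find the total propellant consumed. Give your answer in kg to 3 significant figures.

total propellant consumed ≈ 3030 kg

v_e = Isp · g₀ = 891 × 9.80665 = 8737.7 m/s.
After the first burn: m = 13300 × exp(−890/8737.7) = 13300 × 0.90316 = 12,012 kg.
After the second burn: m = 12,012 × exp(−1370/8737.7) = 12,012 × 0.85488 = 10,268.8 kg.
Total propellant = m₀ − m_final = 13300 − 10,268.8 = 3,031.2 kg.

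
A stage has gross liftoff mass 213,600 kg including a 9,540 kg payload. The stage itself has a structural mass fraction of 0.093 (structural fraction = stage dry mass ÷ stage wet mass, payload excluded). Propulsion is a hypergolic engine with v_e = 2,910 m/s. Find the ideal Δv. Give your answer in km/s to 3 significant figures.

Δv ≈ 5.86 km/s

Stage wet mass = m₀ − payload = 213,600 − 9,540 = 204,060 kg.
Stage dry mass = ε × stage wet mass = 0.093 × 204,060 = 18,977.6 kg.
Burnout mass m_f = stage dry + payload = 18,977.6 + 9,540 = 28,517.6 kg.
Rocket equation: Δv = v_e · ln(213,600/28,517.6) = 2910.0 × ln(7.49) = 2910.0 × 2.0136 ≈ 5860 m/s.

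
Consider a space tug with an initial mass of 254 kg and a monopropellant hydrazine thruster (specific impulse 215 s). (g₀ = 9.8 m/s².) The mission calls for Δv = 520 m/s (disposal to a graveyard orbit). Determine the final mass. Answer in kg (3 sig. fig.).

v_e = Isp · g₀ = 215 × 9.8 = 2107.0 m/s.
Using Δv = v_e ln(m₀/m_f): m₀/m_f = exp(Δv / v_e) = exp(520 / 2107.0) = exp(0.2468) = 1.2799.
m_f = m₀ / 1.2799 = 254 / 1.2799 = 198.453 kg.

final mass ≈ 198 kg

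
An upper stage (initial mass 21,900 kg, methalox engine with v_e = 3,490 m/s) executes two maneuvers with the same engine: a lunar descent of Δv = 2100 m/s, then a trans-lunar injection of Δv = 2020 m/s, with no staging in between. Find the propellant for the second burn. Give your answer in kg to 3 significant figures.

After the first burn: m = 21900 × exp(−2100/3490.0) = 21900 × 0.54787 = 11,998.4 kg.
After the second burn: m = 11,998.4 × exp(−2020/3490.0) = 11,998.4 × 0.56057 = 6,725.94 kg.
Second-burn propellant = 11,998.4 − 6,725.94 = 5,272.46 kg.

propellant for the second burn ≈ 5270 kg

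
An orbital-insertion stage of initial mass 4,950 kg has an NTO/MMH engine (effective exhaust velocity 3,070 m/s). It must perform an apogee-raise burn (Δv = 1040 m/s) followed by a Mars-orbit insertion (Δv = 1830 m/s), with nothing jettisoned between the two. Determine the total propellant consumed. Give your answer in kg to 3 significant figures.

total propellant consumed ≈ 3010 kg

After the first burn: m = 4950 × exp(−1040/3070.0) = 4950 × 0.71265 = 3,527.62 kg.
After the second burn: m = 3,527.62 × exp(−1830/3070.0) = 3,527.62 × 0.55096 = 1,943.58 kg.
Total propellant = m₀ − m_final = 4950 − 1,943.58 = 3,006.42 kg.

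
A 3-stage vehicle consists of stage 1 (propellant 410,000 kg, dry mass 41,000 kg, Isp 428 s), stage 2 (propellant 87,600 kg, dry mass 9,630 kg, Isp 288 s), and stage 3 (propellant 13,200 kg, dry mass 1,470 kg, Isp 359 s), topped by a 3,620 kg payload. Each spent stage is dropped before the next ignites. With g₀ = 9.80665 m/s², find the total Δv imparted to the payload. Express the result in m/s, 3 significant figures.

Ignition mass of stage 1 = 410,000+41,000 + 87,600+9,630 + 13,200+1,470 + 3,620 = 566,520 kg.
Stage 1: m₀ = 566,520 kg, m_f = 566,520 − 410,000 = 156,520 kg; Δv = 428×9.80665×ln(3.619) = 4197.2×1.2863 ≈ 5399 m/s.
Stage 2: m₀ = 115,520 kg, m_f = 115,520 − 87,600 = 27,920 kg; Δv = 288×9.80665×ln(4.138) = 2824.3×1.4201 ≈ 4011 m/s.
Stage 3: m₀ = 18,290 kg, m_f = 18,290 − 13,200 = 5,090 kg; Δv = 359×9.80665×ln(3.593) = 3520.6×1.2791 ≈ 4503 m/s.
Total Δv = 5399 + 4011 + 4503 = 13913 m/s.

Δv ≈ 13900 m/s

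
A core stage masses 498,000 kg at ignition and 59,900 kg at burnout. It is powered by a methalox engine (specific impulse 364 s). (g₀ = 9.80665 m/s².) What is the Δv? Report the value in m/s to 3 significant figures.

Δv ≈ 7560 m/s

v_e = Isp · g₀ = 364 × 9.80665 = 3569.6 m/s.
Δv = v_e · ln(m₀/m_f) = 3569.6 × ln(8.314) = 3569.6 × 2.1179 ≈ 7560.2 m/s.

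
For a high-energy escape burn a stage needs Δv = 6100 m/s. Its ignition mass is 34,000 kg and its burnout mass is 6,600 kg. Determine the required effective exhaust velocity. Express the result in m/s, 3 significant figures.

v_e ≈ 3720 m/s

ln(m₀/m_f) = ln(34000/6600) = ln(5.152) = 1.6393.
Using Δv = v_e ln(m₀/m_f): v_e = Δv / ln(m₀/m_f) = 6100 / 1.6393 = 3721.1 m/s.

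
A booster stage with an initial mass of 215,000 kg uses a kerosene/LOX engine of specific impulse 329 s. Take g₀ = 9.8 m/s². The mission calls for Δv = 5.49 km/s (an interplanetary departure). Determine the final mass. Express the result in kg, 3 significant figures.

final mass ≈ 39200 kg

v_e = Isp · g₀ = 329 × 9.8 = 3224.2 m/s.
m₀/m_f = exp(Δv / v_e) = exp(5490 / 3224.2) = exp(1.7027) = 5.4890.
m_f = m₀ / 5.4890 = 215,000 / 5.4890 = 39,169.2 kg.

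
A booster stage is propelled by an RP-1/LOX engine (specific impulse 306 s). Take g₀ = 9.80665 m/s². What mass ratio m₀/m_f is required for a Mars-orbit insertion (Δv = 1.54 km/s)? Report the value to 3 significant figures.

v_e = Isp · g₀ = 306 × 9.80665 = 3000.8 m/s.
m₀/m_f = exp(Δv / v_e) = exp(1540 / 3000.8) = exp(0.5132) = 1.6706.

mass ratio ≈ 1.67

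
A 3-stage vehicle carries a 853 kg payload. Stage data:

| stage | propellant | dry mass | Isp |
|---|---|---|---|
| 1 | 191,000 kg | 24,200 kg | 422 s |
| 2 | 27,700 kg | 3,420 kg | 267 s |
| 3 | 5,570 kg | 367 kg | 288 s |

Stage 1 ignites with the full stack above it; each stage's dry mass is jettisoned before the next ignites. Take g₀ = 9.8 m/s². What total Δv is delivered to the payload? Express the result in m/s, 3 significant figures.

Δv ≈ 14100 m/s

Ignition mass of stage 1 = 191,000+24,200 + 27,700+3,420 + 5,570+367 + 853 = 253,110 kg.
Stage 1: m₀ = 253,110 kg, m_f = 253,110 − 191,000 = 62,110 kg; Δv = 422×9.8×ln(4.075) = 4135.6×1.4049 ≈ 5810 m/s.
Stage 2: m₀ = 37,910 kg, m_f = 37,910 − 27,700 = 10,210 kg; Δv = 267×9.8×ln(3.713) = 2616.6×1.3118 ≈ 3433 m/s.
Stage 3: m₀ = 6,790 kg, m_f = 6,790 − 5,570 = 1,220 kg; Δv = 288×9.8×ln(5.566) = 2822.4×1.7166 ≈ 4845 m/s.
Total Δv = 5810 + 3433 + 4845 = 14088 m/s.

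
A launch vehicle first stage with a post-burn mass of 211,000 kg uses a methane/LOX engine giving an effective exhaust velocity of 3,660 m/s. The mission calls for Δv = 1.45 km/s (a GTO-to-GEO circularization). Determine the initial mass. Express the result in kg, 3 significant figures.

initial mass ≈ 314000 kg

Rocket equation: m₀/m_f = exp(Δv / v_e) = exp(1450 / 3660.0) = exp(0.3962) = 1.4861.
m₀ = m_f × 1.4861 = 211,000 × 1.4861 = 313,567 kg.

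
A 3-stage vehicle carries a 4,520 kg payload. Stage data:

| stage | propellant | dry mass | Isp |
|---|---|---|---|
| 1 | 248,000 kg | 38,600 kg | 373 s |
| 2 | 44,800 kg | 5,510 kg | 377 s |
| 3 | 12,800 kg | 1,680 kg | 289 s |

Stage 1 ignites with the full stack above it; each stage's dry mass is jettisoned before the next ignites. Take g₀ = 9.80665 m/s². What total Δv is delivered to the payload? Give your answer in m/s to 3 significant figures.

Δv ≈ 11400 m/s

Ignition mass of stage 1 = 248,000+38,600 + 44,800+5,510 + 12,800+1,680 + 4,520 = 355,910 kg.
Stage 1: m₀ = 355,910 kg, m_f = 355,910 − 248,000 = 107,910 kg; Δv = 373×9.80665×ln(3.298) = 3657.9×1.1934 ≈ 4365 m/s.
Stage 2: m₀ = 69,310 kg, m_f = 69,310 − 44,800 = 24,510 kg; Δv = 377×9.80665×ln(2.828) = 3697.1×1.0395 ≈ 3843 m/s.
Stage 3: m₀ = 19,000 kg, m_f = 19,000 − 12,800 = 6,200 kg; Δv = 289×9.80665×ln(3.065) = 2834.1×1.1199 ≈ 3174 m/s.
Total Δv = 4365 + 3843 + 3174 = 11382 m/s.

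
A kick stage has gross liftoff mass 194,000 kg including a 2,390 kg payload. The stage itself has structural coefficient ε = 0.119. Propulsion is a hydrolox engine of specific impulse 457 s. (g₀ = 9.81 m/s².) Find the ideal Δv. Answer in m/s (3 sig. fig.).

Stage wet mass = m₀ − payload = 194,000 − 2,390 = 191,610 kg.
Stage dry mass = ε × stage wet mass = 0.119 × 191,610 = 22,801.6 kg.
Burnout mass m_f = stage dry + payload = 22,801.6 + 2,390 = 25,191.6 kg.
v_e = Isp · g₀ = 457 × 9.81 = 4483.2 m/s.
Using Δv = v_e ln(m₀/m_f): Δv = v_e · ln(194,000/25,191.6) = 4483.2 × ln(7.701) = 4483.2 × 2.0413 ≈ 9152 m/s.

Δv ≈ 9150 m/s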